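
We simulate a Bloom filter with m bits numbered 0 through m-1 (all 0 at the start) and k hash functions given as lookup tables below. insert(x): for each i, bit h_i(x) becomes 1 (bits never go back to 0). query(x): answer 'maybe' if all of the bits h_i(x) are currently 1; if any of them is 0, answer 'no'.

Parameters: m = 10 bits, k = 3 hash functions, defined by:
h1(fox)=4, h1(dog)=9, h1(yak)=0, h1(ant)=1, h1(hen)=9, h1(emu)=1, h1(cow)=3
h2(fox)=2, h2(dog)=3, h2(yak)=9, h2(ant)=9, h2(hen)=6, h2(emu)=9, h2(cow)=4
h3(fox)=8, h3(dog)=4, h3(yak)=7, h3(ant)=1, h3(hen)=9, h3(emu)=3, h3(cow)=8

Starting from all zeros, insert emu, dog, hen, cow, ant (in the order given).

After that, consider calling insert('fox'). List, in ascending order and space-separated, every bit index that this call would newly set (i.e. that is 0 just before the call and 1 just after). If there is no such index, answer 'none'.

Answer: 2

Derivation:
Start: bits=0000000000
After insert 'emu': sets bits 1 3 9 -> bits=0101000001
After insert 'dog': sets bits 3 4 9 -> bits=0101100001
After insert 'hen': sets bits 6 9 -> bits=0101101001
After insert 'cow': sets bits 3 4 8 -> bits=0101101011
After insert 'ant': sets bits 1 9 -> bits=0101101011
insert 'fox' would touch bits 2 4 8; currently bit2=0, bit4=1, bit8=1
Bits that are 0 among those (would change 0->1): 2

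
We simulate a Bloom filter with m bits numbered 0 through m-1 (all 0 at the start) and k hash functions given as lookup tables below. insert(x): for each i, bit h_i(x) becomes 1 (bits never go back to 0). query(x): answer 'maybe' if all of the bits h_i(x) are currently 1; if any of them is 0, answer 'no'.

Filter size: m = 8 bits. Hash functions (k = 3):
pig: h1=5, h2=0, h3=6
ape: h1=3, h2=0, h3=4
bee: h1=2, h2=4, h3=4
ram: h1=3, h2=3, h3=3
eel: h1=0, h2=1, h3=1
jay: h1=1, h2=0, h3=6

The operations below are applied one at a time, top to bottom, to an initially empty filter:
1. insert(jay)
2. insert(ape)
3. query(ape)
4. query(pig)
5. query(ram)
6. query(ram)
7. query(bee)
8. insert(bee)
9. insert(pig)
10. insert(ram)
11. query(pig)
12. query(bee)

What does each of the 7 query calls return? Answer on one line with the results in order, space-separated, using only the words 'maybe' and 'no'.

Start: bits=00000000
Op 1: insert jay -> sets bits 0 1 6 -> bits=11000010
Op 2: insert ape -> sets bits 0 3 4 -> bits=11011010
Op 3: query ape -> checks bit0=1, bit3=1, bit4=1 (all 1) -> maybe
Op 4: query pig -> checks bit0=1, bit5=0, bit6=1 (has a 0) -> no
Op 5: query ram -> checks bit3=1 (all 1) -> maybe
Op 6: query ram -> checks bit3=1 (all 1) -> maybe
Op 7: query bee -> checks bit2=0, bit4=1 (has a 0) -> no
Op 8: insert bee -> sets bits 2 4 -> bits=11111010
Op 9: insert pig -> sets bits 0 5 6 -> bits=11111110
Op 10: insert ram -> sets bits 3 -> bits=11111110
Op 11: query pig -> checks bit0=1, bit5=1, bit6=1 (all 1) -> maybe
Op 12: query bee -> checks bit2=1, bit4=1 (all 1) -> maybe
Query results in order: maybe no maybe maybe no maybe maybe

Answer: maybe no maybe maybe no maybe maybe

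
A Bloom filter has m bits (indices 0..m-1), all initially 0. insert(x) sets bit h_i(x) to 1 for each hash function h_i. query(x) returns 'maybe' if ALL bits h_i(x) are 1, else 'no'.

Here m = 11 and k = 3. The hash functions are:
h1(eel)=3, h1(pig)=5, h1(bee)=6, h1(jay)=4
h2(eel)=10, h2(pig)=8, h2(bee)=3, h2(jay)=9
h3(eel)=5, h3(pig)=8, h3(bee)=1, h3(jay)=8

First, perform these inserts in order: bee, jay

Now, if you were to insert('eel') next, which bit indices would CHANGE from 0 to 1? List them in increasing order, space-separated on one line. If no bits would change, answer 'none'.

Answer: 5 10

Derivation:
Start: bits=00000000000
After insert 'bee': sets bits 1 3 6 -> bits=01010010000
After insert 'jay': sets bits 4 8 9 -> bits=01011010110
insert 'eel' would touch bits 3 5 10; currently bit3=1, bit5=0, bit10=0
Bits that are 0 among those (would change 0->1): 5 10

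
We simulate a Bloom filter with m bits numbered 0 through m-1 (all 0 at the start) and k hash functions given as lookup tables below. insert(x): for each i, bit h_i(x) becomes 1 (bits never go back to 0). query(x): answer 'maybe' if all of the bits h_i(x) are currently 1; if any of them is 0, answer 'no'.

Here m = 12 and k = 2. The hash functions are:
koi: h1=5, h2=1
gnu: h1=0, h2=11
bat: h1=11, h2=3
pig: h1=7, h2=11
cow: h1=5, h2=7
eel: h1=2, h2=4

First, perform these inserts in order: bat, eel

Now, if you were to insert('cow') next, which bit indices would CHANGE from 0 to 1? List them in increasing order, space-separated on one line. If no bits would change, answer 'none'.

Answer: 5 7

Derivation:
Start: bits=000000000000
After insert 'bat': sets bits 3 11 -> bits=000100000001
After insert 'eel': sets bits 2 4 -> bits=001110000001
insert 'cow' would touch bits 5 7; currently bit5=0, bit7=0
Bits that are 0 among those (would change 0->1): 5 7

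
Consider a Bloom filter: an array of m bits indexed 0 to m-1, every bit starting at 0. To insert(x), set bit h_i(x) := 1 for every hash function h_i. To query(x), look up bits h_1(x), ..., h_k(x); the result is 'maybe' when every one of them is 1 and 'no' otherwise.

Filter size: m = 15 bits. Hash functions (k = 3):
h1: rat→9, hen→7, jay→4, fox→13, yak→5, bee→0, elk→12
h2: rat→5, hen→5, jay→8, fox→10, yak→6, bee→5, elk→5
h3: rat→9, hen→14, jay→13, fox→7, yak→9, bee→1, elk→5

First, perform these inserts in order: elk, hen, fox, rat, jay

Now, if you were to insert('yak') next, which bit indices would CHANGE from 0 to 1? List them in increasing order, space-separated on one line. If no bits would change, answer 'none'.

Answer: 6

Derivation:
Start: bits=000000000000000
After insert 'elk': sets bits 5 12 -> bits=000001000000100
After insert 'hen': sets bits 5 7 14 -> bits=000001010000101
After insert 'fox': sets bits 7 10 13 -> bits=000001010010111
After insert 'rat': sets bits 5 9 -> bits=000001010110111
After insert 'jay': sets bits 4 8 13 -> bits=000011011110111
insert 'yak' would touch bits 5 6 9; currently bit5=1, bit6=0, bit9=1
Bits that are 0 among those (would change 0->1): 6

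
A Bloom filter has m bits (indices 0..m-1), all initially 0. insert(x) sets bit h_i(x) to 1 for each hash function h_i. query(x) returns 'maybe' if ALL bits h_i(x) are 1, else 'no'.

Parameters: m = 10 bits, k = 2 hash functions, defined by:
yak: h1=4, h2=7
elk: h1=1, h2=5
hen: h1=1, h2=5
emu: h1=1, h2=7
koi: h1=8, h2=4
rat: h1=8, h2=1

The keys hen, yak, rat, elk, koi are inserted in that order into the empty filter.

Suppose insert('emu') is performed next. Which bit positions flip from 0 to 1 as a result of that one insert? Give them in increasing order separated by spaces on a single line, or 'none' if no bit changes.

Start: bits=0000000000
After insert 'hen': sets bits 1 5 -> bits=0100010000
After insert 'yak': sets bits 4 7 -> bits=0100110100
After insert 'rat': sets bits 1 8 -> bits=0100110110
After insert 'elk': sets bits 1 5 -> bits=0100110110
After insert 'koi': sets bits 4 8 -> bits=0100110110
insert 'emu' would touch bits 1 7; currently bit1=1, bit7=1
Bits that are 0 among those (would change 0->1): none

Answer: none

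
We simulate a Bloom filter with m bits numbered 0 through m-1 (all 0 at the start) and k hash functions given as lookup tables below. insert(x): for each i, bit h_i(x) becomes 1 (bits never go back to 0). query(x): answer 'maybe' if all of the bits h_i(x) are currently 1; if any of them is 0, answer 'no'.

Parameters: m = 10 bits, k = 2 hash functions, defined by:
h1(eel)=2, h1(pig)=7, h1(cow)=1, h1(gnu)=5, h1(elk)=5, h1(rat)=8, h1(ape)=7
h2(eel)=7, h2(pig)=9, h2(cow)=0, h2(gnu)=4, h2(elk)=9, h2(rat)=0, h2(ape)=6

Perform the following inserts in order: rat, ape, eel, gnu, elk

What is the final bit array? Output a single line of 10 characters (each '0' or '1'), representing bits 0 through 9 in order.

Answer: 1010111111

Derivation:
Start: bits=0000000000
After insert 'rat': sets bits 0 8 -> bits=1000000010
After insert 'ape': sets bits 6 7 -> bits=1000001110
After insert 'eel': sets bits 2 7 -> bits=1010001110
After insert 'gnu': sets bits 4 5 -> bits=1010111110
After insert 'elk': sets bits 5 9 -> bits=1010111111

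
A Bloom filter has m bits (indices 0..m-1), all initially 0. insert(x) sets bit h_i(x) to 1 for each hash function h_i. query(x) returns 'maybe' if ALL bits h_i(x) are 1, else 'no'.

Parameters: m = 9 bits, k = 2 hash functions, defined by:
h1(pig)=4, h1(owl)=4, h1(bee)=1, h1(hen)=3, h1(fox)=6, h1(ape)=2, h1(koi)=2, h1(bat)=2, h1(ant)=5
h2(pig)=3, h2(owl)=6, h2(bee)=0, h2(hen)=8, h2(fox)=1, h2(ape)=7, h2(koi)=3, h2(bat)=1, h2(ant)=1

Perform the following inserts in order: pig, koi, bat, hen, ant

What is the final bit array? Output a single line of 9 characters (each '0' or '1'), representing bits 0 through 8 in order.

Answer: 011111001

Derivation:
Start: bits=000000000
After insert 'pig': sets bits 3 4 -> bits=000110000
After insert 'koi': sets bits 2 3 -> bits=001110000
After insert 'bat': sets bits 1 2 -> bits=011110000
After insert 'hen': sets bits 3 8 -> bits=011110001
After insert 'ant': sets bits 1 5 -> bits=011111001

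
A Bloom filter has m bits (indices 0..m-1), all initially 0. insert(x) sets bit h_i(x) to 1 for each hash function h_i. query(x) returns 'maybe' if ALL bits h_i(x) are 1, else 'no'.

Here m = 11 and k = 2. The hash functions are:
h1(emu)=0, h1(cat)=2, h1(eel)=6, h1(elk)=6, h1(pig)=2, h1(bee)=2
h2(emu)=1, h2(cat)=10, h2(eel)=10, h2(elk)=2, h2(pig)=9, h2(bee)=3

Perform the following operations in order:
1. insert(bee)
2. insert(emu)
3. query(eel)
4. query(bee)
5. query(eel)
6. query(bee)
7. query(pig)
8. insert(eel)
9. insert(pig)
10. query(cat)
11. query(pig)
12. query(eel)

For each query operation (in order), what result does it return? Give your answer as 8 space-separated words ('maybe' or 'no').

Answer: no maybe no maybe no maybe maybe maybe

Derivation:
Start: bits=00000000000
Op 1: insert bee -> sets bits 2 3 -> bits=00110000000
Op 2: insert emu -> sets bits 0 1 -> bits=11110000000
Op 3: query eel -> checks bit6=0, bit10=0 (has a 0) -> no
Op 4: query bee -> checks bit2=1, bit3=1 (all 1) -> maybe
Op 5: query eel -> checks bit6=0, bit10=0 (has a 0) -> no
Op 6: query bee -> checks bit2=1, bit3=1 (all 1) -> maybe
Op 7: query pig -> checks bit2=1, bit9=0 (has a 0) -> no
Op 8: insert eel -> sets bits 6 10 -> bits=11110010001
Op 9: insert pig -> sets bits 2 9 -> bits=11110010011
Op 10: query cat -> checks bit2=1, bit10=1 (all 1) -> maybe
Op 11: query pig -> checks bit2=1, bit9=1 (all 1) -> maybe
Op 12: query eel -> checks bit6=1, bit10=1 (all 1) -> maybe
Query results in order: no maybe no maybe no maybe maybe maybe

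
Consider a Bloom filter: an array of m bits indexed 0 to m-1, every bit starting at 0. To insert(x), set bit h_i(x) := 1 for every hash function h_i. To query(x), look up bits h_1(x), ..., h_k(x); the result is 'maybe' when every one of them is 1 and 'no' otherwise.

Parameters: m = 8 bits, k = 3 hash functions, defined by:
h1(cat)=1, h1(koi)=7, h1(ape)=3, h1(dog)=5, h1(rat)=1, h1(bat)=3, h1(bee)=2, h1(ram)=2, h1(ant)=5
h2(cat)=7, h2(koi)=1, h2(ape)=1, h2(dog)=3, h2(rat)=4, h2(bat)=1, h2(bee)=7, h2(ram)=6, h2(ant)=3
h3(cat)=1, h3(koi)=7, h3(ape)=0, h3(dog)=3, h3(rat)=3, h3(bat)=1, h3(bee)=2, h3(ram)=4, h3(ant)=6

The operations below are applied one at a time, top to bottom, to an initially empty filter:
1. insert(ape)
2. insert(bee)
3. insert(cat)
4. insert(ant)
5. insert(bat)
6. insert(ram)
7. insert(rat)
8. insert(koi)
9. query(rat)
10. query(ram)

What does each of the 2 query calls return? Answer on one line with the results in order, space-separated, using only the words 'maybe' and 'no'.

Start: bits=00000000
Op 1: insert ape -> sets bits 0 1 3 -> bits=11010000
Op 2: insert bee -> sets bits 2 7 -> bits=11110001
Op 3: insert cat -> sets bits 1 7 -> bits=11110001
Op 4: insert ant -> sets bits 3 5 6 -> bits=11110111
Op 5: insert bat -> sets bits 1 3 -> bits=11110111
Op 6: insert ram -> sets bits 2 4 6 -> bits=11111111
Op 7: insert rat -> sets bits 1 3 4 -> bits=11111111
Op 8: insert koi -> sets bits 1 7 -> bits=11111111
Op 9: query rat -> checks bit1=1, bit3=1, bit4=1 (all 1) -> maybe
Op 10: query ram -> checks bit2=1, bit4=1, bit6=1 (all 1) -> maybe
Query results in order: maybe maybe

Answer: maybe maybe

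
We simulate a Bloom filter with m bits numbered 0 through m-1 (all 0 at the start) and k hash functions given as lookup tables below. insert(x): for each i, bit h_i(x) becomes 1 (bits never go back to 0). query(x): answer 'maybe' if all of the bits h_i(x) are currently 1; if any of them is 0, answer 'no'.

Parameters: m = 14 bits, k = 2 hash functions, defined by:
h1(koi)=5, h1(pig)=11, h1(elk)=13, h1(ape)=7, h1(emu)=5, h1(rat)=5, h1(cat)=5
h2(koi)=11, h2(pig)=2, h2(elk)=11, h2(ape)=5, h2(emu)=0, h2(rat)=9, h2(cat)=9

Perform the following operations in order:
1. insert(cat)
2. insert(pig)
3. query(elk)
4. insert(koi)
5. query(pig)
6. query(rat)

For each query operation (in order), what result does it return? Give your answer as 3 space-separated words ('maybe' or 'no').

Start: bits=00000000000000
Op 1: insert cat -> sets bits 5 9 -> bits=00000100010000
Op 2: insert pig -> sets bits 2 11 -> bits=00100100010100
Op 3: query elk -> checks bit11=1, bit13=0 (has a 0) -> no
Op 4: insert koi -> sets bits 5 11 -> bits=00100100010100
Op 5: query pig -> checks bit2=1, bit11=1 (all 1) -> maybe
Op 6: query rat -> checks bit5=1, bit9=1 (all 1) -> maybe
Query results in order: no maybe maybe

Answer: no maybe maybe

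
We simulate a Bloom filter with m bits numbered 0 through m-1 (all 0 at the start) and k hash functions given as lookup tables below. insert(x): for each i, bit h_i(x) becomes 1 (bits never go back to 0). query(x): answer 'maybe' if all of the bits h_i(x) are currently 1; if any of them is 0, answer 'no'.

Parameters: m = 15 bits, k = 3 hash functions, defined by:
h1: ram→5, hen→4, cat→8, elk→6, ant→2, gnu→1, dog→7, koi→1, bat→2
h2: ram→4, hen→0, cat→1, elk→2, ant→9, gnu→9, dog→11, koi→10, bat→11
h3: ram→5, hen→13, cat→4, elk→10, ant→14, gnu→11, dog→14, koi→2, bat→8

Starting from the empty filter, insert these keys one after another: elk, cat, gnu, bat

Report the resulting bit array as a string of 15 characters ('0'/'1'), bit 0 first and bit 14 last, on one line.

Start: bits=000000000000000
After insert 'elk': sets bits 2 6 10 -> bits=001000100010000
After insert 'cat': sets bits 1 4 8 -> bits=011010101010000
After insert 'gnu': sets bits 1 9 11 -> bits=011010101111000
After insert 'bat': sets bits 2 8 11 -> bits=011010101111000

Answer: 011010101111000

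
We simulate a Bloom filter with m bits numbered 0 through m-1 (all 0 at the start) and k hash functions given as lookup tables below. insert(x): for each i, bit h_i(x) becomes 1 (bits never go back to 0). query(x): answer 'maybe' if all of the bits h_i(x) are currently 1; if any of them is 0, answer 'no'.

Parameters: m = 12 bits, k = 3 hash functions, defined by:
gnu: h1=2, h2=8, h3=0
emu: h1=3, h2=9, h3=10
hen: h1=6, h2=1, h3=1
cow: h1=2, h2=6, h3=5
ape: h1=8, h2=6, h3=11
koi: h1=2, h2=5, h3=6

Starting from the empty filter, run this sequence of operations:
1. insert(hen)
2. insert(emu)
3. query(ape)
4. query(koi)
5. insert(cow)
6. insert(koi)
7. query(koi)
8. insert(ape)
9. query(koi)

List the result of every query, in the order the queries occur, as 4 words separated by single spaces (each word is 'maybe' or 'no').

Answer: no no maybe maybe

Derivation:
Start: bits=000000000000
Op 1: insert hen -> sets bits 1 6 -> bits=010000100000
Op 2: insert emu -> sets bits 3 9 10 -> bits=010100100110
Op 3: query ape -> checks bit6=1, bit8=0, bit11=0 (has a 0) -> no
Op 4: query koi -> checks bit2=0, bit5=0, bit6=1 (has a 0) -> no
Op 5: insert cow -> sets bits 2 5 6 -> bits=011101100110
Op 6: insert koi -> sets bits 2 5 6 -> bits=011101100110
Op 7: query koi -> checks bit2=1, bit5=1, bit6=1 (all 1) -> maybe
Op 8: insert ape -> sets bits 6 8 11 -> bits=011101101111
Op 9: query koi -> checks bit2=1, bit5=1, bit6=1 (all 1) -> maybe
Query results in order: no no maybe maybe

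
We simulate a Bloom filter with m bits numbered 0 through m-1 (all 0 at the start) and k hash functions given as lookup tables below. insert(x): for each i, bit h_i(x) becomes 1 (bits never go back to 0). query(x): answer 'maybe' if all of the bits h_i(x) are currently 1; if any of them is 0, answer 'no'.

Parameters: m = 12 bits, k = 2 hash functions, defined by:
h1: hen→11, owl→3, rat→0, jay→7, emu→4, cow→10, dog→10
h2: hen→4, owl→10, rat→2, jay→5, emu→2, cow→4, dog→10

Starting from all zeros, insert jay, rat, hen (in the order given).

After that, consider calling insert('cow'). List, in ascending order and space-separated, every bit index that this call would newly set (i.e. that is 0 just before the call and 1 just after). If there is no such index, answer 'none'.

Answer: 10

Derivation:
Start: bits=000000000000
After insert 'jay': sets bits 5 7 -> bits=000001010000
After insert 'rat': sets bits 0 2 -> bits=101001010000
After insert 'hen': sets bits 4 11 -> bits=101011010001
insert 'cow' would touch bits 4 10; currently bit4=1, bit10=0
Bits that are 0 among those (would change 0->1): 10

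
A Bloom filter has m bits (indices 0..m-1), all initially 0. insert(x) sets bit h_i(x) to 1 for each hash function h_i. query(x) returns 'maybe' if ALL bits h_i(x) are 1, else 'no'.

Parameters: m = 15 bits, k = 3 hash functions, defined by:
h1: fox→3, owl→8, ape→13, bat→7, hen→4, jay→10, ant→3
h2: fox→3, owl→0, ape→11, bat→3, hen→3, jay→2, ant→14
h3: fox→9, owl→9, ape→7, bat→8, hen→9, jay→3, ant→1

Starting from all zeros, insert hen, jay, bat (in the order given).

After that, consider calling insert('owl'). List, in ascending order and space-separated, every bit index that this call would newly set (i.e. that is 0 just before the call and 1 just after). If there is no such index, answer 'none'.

Start: bits=000000000000000
After insert 'hen': sets bits 3 4 9 -> bits=000110000100000
After insert 'jay': sets bits 2 3 10 -> bits=001110000110000
After insert 'bat': sets bits 3 7 8 -> bits=001110011110000
insert 'owl' would touch bits 0 8 9; currently bit0=0, bit8=1, bit9=1
Bits that are 0 among those (would change 0->1): 0

Answer: 0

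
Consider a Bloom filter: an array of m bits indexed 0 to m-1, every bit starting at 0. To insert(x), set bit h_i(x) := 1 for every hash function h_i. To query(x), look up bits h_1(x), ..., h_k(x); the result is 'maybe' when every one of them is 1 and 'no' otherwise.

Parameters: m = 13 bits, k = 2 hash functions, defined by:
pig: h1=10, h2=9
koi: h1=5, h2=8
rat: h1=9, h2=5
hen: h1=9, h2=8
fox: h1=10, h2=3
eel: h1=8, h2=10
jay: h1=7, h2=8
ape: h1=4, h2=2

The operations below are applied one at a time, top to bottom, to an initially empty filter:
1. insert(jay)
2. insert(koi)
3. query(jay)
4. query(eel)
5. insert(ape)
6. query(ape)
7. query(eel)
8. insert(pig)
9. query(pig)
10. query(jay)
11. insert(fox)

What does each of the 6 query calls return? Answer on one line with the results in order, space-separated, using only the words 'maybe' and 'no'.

Start: bits=0000000000000
Op 1: insert jay -> sets bits 7 8 -> bits=0000000110000
Op 2: insert koi -> sets bits 5 8 -> bits=0000010110000
Op 3: query jay -> checks bit7=1, bit8=1 (all 1) -> maybe
Op 4: query eel -> checks bit8=1, bit10=0 (has a 0) -> no
Op 5: insert ape -> sets bits 2 4 -> bits=0010110110000
Op 6: query ape -> checks bit2=1, bit4=1 (all 1) -> maybe
Op 7: query eel -> checks bit8=1, bit10=0 (has a 0) -> no
Op 8: insert pig -> sets bits 9 10 -> bits=0010110111100
Op 9: query pig -> checks bit9=1, bit10=1 (all 1) -> maybe
Op 10: query jay -> checks bit7=1, bit8=1 (all 1) -> maybe
Op 11: insert fox -> sets bits 3 10 -> bits=0011110111100
Query results in order: maybe no maybe no maybe maybe

Answer: maybe no maybe no maybe maybe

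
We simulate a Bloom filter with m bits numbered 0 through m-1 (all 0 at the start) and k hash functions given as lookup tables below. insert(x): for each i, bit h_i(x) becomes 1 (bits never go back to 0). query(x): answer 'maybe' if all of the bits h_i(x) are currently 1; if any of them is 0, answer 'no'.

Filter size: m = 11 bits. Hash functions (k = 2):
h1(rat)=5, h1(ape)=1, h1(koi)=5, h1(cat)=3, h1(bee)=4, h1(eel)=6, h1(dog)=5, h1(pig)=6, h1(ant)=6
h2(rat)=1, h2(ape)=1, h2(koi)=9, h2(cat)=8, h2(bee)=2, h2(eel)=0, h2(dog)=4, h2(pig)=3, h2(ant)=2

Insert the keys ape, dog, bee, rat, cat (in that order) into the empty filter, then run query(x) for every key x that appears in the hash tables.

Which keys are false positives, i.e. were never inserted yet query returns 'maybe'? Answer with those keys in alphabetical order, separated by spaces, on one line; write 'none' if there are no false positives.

Start: bits=00000000000
After insert 'ape': sets bits 1 -> bits=01000000000
After insert 'dog': sets bits 4 5 -> bits=01001100000
After insert 'bee': sets bits 2 4 -> bits=01101100000
After insert 'rat': sets bits 1 5 -> bits=01101100000
After insert 'cat': sets bits 3 8 -> bits=01111100100
Not inserted: ant eel koi pig — query each against bits=01111100100:
query ant: checks bit2=1, bit6=0 (has a 0) -> no => not a false positive
query eel: checks bit0=0, bit6=0 (has a 0) -> no => not a false positive
query koi: checks bit5=1, bit9=0 (has a 0) -> no => not a false positive
query pig: checks bit3=1, bit6=0 (has a 0) -> no => not a false positive
False positives (alphabetical): none

Answer: none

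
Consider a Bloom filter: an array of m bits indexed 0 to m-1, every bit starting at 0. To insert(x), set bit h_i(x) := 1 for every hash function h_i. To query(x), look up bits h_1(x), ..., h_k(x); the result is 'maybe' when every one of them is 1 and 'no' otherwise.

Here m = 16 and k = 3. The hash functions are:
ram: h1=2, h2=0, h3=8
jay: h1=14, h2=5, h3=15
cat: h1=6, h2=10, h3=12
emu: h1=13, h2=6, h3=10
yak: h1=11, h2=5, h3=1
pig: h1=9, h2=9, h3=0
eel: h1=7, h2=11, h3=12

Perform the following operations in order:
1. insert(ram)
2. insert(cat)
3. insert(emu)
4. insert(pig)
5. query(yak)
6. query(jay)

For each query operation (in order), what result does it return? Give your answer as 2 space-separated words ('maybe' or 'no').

Answer: no no

Derivation:
Start: bits=0000000000000000
Op 1: insert ram -> sets bits 0 2 8 -> bits=1010000010000000
Op 2: insert cat -> sets bits 6 10 12 -> bits=1010001010101000
Op 3: insert emu -> sets bits 6 10 13 -> bits=1010001010101100
Op 4: insert pig -> sets bits 0 9 -> bits=1010001011101100
Op 5: query yak -> checks bit1=0, bit5=0, bit11=0 (has a 0) -> no
Op 6: query jay -> checks bit5=0, bit14=0, bit15=0 (has a 0) -> no
Query results in order: no no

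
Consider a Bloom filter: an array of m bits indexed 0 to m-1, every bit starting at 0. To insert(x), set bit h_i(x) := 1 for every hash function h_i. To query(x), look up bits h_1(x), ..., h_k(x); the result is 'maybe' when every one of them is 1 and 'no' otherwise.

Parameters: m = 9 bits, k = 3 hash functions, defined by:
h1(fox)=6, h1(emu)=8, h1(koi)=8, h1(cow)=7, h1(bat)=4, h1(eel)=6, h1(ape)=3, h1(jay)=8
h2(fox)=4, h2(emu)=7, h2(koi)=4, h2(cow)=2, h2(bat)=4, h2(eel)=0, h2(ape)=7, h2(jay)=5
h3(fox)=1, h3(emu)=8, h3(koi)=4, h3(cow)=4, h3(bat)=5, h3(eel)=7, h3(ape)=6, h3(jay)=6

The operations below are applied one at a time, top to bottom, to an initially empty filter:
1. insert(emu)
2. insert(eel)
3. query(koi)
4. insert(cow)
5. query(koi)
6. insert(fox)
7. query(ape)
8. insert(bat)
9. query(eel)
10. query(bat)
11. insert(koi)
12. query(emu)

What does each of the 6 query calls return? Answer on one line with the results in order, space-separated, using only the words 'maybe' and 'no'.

Answer: no maybe no maybe maybe maybe

Derivation:
Start: bits=000000000
Op 1: insert emu -> sets bits 7 8 -> bits=000000011
Op 2: insert eel -> sets bits 0 6 7 -> bits=100000111
Op 3: query koi -> checks bit4=0, bit8=1 (has a 0) -> no
Op 4: insert cow -> sets bits 2 4 7 -> bits=101010111
Op 5: query koi -> checks bit4=1, bit8=1 (all 1) -> maybe
Op 6: insert fox -> sets bits 1 4 6 -> bits=111010111
Op 7: query ape -> checks bit3=0, bit6=1, bit7=1 (has a 0) -> no
Op 8: insert bat -> sets bits 4 5 -> bits=111011111
Op 9: query eel -> checks bit0=1, bit6=1, bit7=1 (all 1) -> maybe
Op 10: query bat -> checks bit4=1, bit5=1 (all 1) -> maybe
Op 11: insert koi -> sets bits 4 8 -> bits=111011111
Op 12: query emu -> checks bit7=1, bit8=1 (all 1) -> maybe
Query results in order: no maybe no maybe maybe maybe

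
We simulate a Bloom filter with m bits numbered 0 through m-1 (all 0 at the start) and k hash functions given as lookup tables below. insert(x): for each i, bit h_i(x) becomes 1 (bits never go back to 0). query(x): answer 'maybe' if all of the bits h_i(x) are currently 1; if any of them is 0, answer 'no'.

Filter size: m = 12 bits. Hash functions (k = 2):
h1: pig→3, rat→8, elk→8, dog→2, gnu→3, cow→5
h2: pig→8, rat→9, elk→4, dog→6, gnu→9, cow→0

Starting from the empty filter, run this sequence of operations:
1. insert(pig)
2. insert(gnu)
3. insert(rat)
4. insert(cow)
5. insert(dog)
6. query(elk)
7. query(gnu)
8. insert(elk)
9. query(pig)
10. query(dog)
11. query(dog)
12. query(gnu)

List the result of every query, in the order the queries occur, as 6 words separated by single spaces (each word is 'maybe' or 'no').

Answer: no maybe maybe maybe maybe maybe

Derivation:
Start: bits=000000000000
Op 1: insert pig -> sets bits 3 8 -> bits=000100001000
Op 2: insert gnu -> sets bits 3 9 -> bits=000100001100
Op 3: insert rat -> sets bits 8 9 -> bits=000100001100
Op 4: insert cow -> sets bits 0 5 -> bits=100101001100
Op 5: insert dog -> sets bits 2 6 -> bits=101101101100
Op 6: query elk -> checks bit4=0, bit8=1 (has a 0) -> no
Op 7: query gnu -> checks bit3=1, bit9=1 (all 1) -> maybe
Op 8: insert elk -> sets bits 4 8 -> bits=101111101100
Op 9: query pig -> checks bit3=1, bit8=1 (all 1) -> maybe
Op 10: query dog -> checks bit2=1, bit6=1 (all 1) -> maybe
Op 11: query dog -> checks bit2=1, bit6=1 (all 1) -> maybe
Op 12: query gnu -> checks bit3=1, bit9=1 (all 1) -> maybe
Query results in order: no maybe maybe maybe maybe maybe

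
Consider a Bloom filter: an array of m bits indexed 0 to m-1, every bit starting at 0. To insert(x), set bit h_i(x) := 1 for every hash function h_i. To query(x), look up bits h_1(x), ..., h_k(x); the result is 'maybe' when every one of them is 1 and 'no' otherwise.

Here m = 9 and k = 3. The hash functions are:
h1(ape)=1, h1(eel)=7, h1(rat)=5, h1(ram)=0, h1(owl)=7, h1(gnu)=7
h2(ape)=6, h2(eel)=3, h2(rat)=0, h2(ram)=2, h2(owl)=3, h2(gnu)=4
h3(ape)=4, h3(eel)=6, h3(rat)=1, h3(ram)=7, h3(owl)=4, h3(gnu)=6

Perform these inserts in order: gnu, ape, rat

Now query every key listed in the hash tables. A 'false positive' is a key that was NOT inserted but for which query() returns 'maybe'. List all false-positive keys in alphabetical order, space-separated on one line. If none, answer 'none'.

Answer: none

Derivation:
Start: bits=000000000
After insert 'gnu': sets bits 4 6 7 -> bits=000010110
After insert 'ape': sets bits 1 4 6 -> bits=010010110
After insert 'rat': sets bits 0 1 5 -> bits=110011110
Not inserted: eel owl ram — query each against bits=110011110:
query eel: checks bit3=0, bit6=1, bit7=1 (has a 0) -> no => not a false positive
query owl: checks bit3=0, bit4=1, bit7=1 (has a 0) -> no => not a false positive
query ram: checks bit0=1, bit2=0, bit7=1 (has a 0) -> no => not a false positive
False positives (alphabetical): none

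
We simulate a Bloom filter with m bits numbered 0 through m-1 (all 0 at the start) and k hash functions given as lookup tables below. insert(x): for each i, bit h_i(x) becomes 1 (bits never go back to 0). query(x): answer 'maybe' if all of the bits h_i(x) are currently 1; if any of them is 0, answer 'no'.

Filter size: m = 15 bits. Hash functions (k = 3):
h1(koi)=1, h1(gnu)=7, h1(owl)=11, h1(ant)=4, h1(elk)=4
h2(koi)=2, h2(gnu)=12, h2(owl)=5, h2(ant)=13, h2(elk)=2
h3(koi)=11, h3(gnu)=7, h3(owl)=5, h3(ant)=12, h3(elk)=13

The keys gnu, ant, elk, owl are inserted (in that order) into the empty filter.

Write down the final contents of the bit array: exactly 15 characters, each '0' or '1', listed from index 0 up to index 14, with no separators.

Start: bits=000000000000000
After insert 'gnu': sets bits 7 12 -> bits=000000010000100
After insert 'ant': sets bits 4 12 13 -> bits=000010010000110
After insert 'elk': sets bits 2 4 13 -> bits=001010010000110
After insert 'owl': sets bits 5 11 -> bits=001011010001110

Answer: 001011010001110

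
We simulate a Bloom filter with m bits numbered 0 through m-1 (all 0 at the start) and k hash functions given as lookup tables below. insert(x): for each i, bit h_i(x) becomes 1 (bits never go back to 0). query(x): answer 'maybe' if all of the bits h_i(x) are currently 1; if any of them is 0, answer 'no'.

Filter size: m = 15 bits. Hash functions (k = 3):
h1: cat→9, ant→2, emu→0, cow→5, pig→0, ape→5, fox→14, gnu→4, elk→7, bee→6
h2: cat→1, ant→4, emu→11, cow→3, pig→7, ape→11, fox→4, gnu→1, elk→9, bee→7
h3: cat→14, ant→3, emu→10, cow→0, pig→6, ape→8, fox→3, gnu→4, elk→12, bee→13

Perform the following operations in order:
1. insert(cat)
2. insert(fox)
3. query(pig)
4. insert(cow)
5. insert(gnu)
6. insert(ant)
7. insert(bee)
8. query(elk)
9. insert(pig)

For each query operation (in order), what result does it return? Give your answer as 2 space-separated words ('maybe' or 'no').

Start: bits=000000000000000
Op 1: insert cat -> sets bits 1 9 14 -> bits=010000000100001
Op 2: insert fox -> sets bits 3 4 14 -> bits=010110000100001
Op 3: query pig -> checks bit0=0, bit6=0, bit7=0 (has a 0) -> no
Op 4: insert cow -> sets bits 0 3 5 -> bits=110111000100001
Op 5: insert gnu -> sets bits 1 4 -> bits=110111000100001
Op 6: insert ant -> sets bits 2 3 4 -> bits=111111000100001
Op 7: insert bee -> sets bits 6 7 13 -> bits=111111110100011
Op 8: query elk -> checks bit7=1, bit9=1, bit12=0 (has a 0) -> no
Op 9: insert pig -> sets bits 0 6 7 -> bits=111111110100011
Query results in order: no no

Answer: no no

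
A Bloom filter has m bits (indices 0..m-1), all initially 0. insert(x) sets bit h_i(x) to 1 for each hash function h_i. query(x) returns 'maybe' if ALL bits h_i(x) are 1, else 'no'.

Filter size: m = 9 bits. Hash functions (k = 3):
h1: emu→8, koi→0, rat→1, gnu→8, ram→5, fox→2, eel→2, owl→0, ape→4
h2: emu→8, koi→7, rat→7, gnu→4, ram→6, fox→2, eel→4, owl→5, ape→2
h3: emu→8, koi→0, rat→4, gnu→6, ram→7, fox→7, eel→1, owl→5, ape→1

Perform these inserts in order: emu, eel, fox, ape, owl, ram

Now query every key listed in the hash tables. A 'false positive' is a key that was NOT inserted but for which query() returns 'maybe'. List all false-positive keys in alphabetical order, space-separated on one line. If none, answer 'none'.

Answer: gnu koi rat

Derivation:
Start: bits=000000000
After insert 'emu': sets bits 8 -> bits=000000001
After insert 'eel': sets bits 1 2 4 -> bits=011010001
After insert 'fox': sets bits 2 7 -> bits=011010011
After insert 'ape': sets bits 1 2 4 -> bits=011010011
After insert 'owl': sets bits 0 5 -> bits=111011011
After insert 'ram': sets bits 5 6 7 -> bits=111011111
Not inserted: gnu koi rat — query each against bits=111011111:
query gnu: checks bit4=1, bit6=1, bit8=1 (all 1) -> maybe => FALSE POSITIVE
query koi: checks bit0=1, bit7=1 (all 1) -> maybe => FALSE POSITIVE
query rat: checks bit1=1, bit4=1, bit7=1 (all 1) -> maybe => FALSE POSITIVE
False positives (alphabetical): gnu koi rat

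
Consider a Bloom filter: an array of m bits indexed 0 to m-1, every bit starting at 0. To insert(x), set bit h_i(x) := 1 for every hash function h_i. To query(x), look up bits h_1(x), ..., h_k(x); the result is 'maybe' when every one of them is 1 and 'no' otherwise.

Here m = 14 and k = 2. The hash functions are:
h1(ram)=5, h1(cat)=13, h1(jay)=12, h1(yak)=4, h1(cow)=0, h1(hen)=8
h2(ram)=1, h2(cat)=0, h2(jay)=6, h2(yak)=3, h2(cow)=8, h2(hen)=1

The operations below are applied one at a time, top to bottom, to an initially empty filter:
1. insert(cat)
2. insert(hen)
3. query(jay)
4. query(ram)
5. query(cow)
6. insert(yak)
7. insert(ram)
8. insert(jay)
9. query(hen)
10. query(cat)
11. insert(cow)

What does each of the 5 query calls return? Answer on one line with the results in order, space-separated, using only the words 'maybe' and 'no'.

Start: bits=00000000000000
Op 1: insert cat -> sets bits 0 13 -> bits=10000000000001
Op 2: insert hen -> sets bits 1 8 -> bits=11000000100001
Op 3: query jay -> checks bit6=0, bit12=0 (has a 0) -> no
Op 4: query ram -> checks bit1=1, bit5=0 (has a 0) -> no
Op 5: query cow -> checks bit0=1, bit8=1 (all 1) -> maybe
Op 6: insert yak -> sets bits 3 4 -> bits=11011000100001
Op 7: insert ram -> sets bits 1 5 -> bits=11011100100001
Op 8: insert jay -> sets bits 6 12 -> bits=11011110100011
Op 9: query hen -> checks bit1=1, bit8=1 (all 1) -> maybe
Op 10: query cat -> checks bit0=1, bit13=1 (all 1) -> maybe
Op 11: insert cow -> sets bits 0 8 -> bits=11011110100011
Query results in order: no no maybe maybe maybe

Answer: no no maybe maybe maybe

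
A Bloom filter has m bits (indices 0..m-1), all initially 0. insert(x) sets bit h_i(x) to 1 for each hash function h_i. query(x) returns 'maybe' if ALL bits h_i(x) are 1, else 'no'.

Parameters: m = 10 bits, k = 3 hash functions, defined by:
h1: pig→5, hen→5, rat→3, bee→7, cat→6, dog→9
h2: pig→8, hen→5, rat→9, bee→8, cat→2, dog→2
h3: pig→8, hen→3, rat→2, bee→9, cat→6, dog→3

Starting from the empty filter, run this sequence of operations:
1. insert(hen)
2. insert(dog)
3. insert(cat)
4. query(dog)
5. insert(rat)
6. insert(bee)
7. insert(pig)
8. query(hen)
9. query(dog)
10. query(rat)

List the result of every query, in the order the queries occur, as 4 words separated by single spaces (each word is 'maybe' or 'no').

Start: bits=0000000000
Op 1: insert hen -> sets bits 3 5 -> bits=0001010000
Op 2: insert dog -> sets bits 2 3 9 -> bits=0011010001
Op 3: insert cat -> sets bits 2 6 -> bits=0011011001
Op 4: query dog -> checks bit2=1, bit3=1, bit9=1 (all 1) -> maybe
Op 5: insert rat -> sets bits 2 3 9 -> bits=0011011001
Op 6: insert bee -> sets bits 7 8 9 -> bits=0011011111
Op 7: insert pig -> sets bits 5 8 -> bits=0011011111
Op 8: query hen -> checks bit3=1, bit5=1 (all 1) -> maybe
Op 9: query dog -> checks bit2=1, bit3=1, bit9=1 (all 1) -> maybe
Op 10: query rat -> checks bit2=1, bit3=1, bit9=1 (all 1) -> maybe
Query results in order: maybe maybe maybe maybe

Answer: maybe maybe maybe maybe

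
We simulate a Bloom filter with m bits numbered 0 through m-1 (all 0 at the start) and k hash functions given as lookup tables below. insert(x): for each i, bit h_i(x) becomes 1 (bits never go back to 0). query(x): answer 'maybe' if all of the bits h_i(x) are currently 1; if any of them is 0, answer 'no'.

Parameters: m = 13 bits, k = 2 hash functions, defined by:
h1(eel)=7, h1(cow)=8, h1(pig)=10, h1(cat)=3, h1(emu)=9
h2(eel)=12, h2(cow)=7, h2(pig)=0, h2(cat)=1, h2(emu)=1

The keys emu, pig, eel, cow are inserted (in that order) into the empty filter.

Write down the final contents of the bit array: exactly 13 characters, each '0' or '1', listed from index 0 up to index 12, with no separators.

Answer: 1100000111101

Derivation:
Start: bits=0000000000000
After insert 'emu': sets bits 1 9 -> bits=0100000001000
After insert 'pig': sets bits 0 10 -> bits=1100000001100
After insert 'eel': sets bits 7 12 -> bits=1100000101101
After insert 'cow': sets bits 7 8 -> bits=1100000111101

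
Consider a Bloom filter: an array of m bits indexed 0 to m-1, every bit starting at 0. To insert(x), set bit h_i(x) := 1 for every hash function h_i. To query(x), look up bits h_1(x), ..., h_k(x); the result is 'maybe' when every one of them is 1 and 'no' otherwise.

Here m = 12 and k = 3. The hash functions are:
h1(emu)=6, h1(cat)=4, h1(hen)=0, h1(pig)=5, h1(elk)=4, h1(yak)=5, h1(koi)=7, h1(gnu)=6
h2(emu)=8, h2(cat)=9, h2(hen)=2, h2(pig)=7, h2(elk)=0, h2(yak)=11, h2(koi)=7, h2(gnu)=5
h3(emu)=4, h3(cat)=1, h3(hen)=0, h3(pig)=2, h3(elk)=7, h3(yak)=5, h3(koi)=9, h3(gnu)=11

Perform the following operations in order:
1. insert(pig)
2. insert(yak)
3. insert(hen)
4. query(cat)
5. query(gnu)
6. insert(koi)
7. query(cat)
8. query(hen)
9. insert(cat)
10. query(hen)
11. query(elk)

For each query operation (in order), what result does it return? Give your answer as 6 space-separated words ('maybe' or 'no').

Answer: no no no maybe maybe maybe

Derivation:
Start: bits=000000000000
Op 1: insert pig -> sets bits 2 5 7 -> bits=001001010000
Op 2: insert yak -> sets bits 5 11 -> bits=001001010001
Op 3: insert hen -> sets bits 0 2 -> bits=101001010001
Op 4: query cat -> checks bit1=0, bit4=0, bit9=0 (has a 0) -> no
Op 5: query gnu -> checks bit5=1, bit6=0, bit11=1 (has a 0) -> no
Op 6: insert koi -> sets bits 7 9 -> bits=101001010101
Op 7: query cat -> checks bit1=0, bit4=0, bit9=1 (has a 0) -> no
Op 8: query hen -> checks bit0=1, bit2=1 (all 1) -> maybe
Op 9: insert cat -> sets bits 1 4 9 -> bits=111011010101
Op 10: query hen -> checks bit0=1, bit2=1 (all 1) -> maybe
Op 11: query elk -> checks bit0=1, bit4=1, bit7=1 (all 1) -> maybe
Query results in order: no no no maybe maybe maybe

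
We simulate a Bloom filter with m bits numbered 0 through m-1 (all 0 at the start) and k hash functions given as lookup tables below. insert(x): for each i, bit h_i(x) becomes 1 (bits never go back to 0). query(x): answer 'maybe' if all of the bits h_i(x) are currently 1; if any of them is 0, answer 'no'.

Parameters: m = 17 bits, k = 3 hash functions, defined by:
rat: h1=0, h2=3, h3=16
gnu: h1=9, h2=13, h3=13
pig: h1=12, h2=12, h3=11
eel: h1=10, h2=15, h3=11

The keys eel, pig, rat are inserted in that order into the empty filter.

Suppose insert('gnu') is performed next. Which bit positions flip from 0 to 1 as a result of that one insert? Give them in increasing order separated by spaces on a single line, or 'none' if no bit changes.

Answer: 9 13

Derivation:
Start: bits=00000000000000000
After insert 'eel': sets bits 10 11 15 -> bits=00000000001100010
After insert 'pig': sets bits 11 12 -> bits=00000000001110010
After insert 'rat': sets bits 0 3 16 -> bits=10010000001110011
insert 'gnu' would touch bits 9 13; currently bit9=0, bit13=0
Bits that are 0 among those (would change 0->1): 9 13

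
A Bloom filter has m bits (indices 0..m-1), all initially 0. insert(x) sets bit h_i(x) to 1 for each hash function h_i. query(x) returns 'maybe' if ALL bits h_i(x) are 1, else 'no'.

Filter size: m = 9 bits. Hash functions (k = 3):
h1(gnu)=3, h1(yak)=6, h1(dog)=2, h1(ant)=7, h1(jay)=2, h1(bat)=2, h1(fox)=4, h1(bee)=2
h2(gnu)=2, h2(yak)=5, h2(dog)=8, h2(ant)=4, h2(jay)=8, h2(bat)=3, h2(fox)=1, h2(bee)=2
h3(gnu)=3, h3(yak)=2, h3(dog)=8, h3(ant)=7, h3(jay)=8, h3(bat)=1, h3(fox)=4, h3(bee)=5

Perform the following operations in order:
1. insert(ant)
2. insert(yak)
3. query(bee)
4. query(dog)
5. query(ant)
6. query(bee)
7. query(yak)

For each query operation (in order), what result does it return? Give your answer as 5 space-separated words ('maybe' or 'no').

Answer: maybe no maybe maybe maybe

Derivation:
Start: bits=000000000
Op 1: insert ant -> sets bits 4 7 -> bits=000010010
Op 2: insert yak -> sets bits 2 5 6 -> bits=001011110
Op 3: query bee -> checks bit2=1, bit5=1 (all 1) -> maybe
Op 4: query dog -> checks bit2=1, bit8=0 (has a 0) -> no
Op 5: query ant -> checks bit4=1, bit7=1 (all 1) -> maybe
Op 6: query bee -> checks bit2=1, bit5=1 (all 1) -> maybe
Op 7: query yak -> checks bit2=1, bit5=1, bit6=1 (all 1) -> maybe
Query results in order: maybe no maybe maybe maybe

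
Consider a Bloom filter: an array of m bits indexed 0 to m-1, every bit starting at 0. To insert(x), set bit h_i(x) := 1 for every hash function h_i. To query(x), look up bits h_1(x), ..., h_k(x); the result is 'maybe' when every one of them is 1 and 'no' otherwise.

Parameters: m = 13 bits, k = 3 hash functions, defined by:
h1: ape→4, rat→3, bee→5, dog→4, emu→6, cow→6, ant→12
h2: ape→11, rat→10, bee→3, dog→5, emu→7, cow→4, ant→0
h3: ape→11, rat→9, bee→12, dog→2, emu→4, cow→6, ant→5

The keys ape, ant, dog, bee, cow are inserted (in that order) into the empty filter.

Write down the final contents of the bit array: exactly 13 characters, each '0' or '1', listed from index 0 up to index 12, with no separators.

Answer: 1011111000011

Derivation:
Start: bits=0000000000000
After insert 'ape': sets bits 4 11 -> bits=0000100000010
After insert 'ant': sets bits 0 5 12 -> bits=1000110000011
After insert 'dog': sets bits 2 4 5 -> bits=1010110000011
After insert 'bee': sets bits 3 5 12 -> bits=1011110000011
After insert 'cow': sets bits 4 6 -> bits=1011111000011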